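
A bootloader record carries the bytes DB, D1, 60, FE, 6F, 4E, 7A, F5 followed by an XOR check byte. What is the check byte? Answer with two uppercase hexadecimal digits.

3A

XOR the bytes together:
  start with 0xDB
  0xDB ⊕ 0xD1 = 0x0A
  0x0A ⊕ 0x60 = 0x6A
  0x6A ⊕ 0xFE = 0x94
  0x94 ⊕ 0x6F = 0xFB
  0xFB ⊕ 0x4E = 0xB5
  0xB5 ⊕ 0x7A = 0xCF
  0xCF ⊕ 0xF5 = 0x3A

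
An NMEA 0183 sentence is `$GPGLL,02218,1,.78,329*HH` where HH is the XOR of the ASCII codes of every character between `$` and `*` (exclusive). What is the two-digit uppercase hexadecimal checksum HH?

41

XOR the ASCII codes of the payload characters:
  'G' = 0x47 → acc = 0x47
  'P' = 0x50 → acc = 0x17
  'G' = 0x47 → acc = 0x50
  'L' = 0x4C → acc = 0x1C
  'L' = 0x4C → acc = 0x50
  ',' = 0x2C → acc = 0x7C
  '0' = 0x30 → acc = 0x4C
  '2' = 0x32 → acc = 0x7E
  '2' = 0x32 → acc = 0x4C
  '1' = 0x31 → acc = 0x7D
  '8' = 0x38 → acc = 0x45
  ',' = 0x2C → acc = 0x69
  '1' = 0x31 → acc = 0x58
  ',' = 0x2C → acc = 0x74
  '.' = 0x2E → acc = 0x5A
  '7' = 0x37 → acc = 0x6D
  '8' = 0x38 → acc = 0x55
  ',' = 0x2C → acc = 0x79
  '3' = 0x33 → acc = 0x4A
  '2' = 0x32 → acc = 0x78
  '9' = 0x39 → acc = 0x41
Checksum = 0x41.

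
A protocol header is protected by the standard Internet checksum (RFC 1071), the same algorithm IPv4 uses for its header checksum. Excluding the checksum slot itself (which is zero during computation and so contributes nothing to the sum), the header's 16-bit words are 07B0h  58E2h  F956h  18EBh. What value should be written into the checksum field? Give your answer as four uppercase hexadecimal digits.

One's-complement addition (fold any carry out of bit 15 back into bit 0):
  0x07B0 + 0x58E2 = 0x06092
  0x6092 + 0xF956 = 0x159E8 → wrap carry → 0x59E9
  0x59E9 + 0x18EB = 0x072D4
One's-complement sum = 0x72D4.
Checksum = ~0x72D4 & 0xFFFF = 0x8D2B.

8D2B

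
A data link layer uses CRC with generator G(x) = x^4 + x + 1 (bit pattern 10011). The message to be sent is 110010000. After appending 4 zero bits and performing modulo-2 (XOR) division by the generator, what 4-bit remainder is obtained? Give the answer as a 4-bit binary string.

0100

Append 4 zeros: 1100100000000. Divide by 10011 (XOR where the leading bit is 1):
  pos 0: 11001 XOR 10011 = 01010
  pos 1: 10100 XOR 10011 = 00111
  pos 3: 11100 XOR 10011 = 01111
  pos 4: 11110 XOR 10011 = 01101
  pos 5: 11010 XOR 10011 = 01001
  pos 6: 10010 XOR 10011 = 00001
Remainder (last 4 bits) = 0100. This is the CRC / FCS.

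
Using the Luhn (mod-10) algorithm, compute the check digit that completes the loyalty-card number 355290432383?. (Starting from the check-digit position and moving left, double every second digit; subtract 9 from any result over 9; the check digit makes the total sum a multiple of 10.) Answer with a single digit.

Partial digits right→left: 3 8 3 2 3 4 0 9 2 5 5 3
Double every second digit counting from the check-digit position (so the 1st, 3rd, 5th, ... of the partial from the right).
  doubled (with −9 where >9): 6 6 6 0 4 1 → sum 23
  kept as-is: 8 2 4 9 5 3 → sum 31
Total = 23 + 31 = 54.
Check digit = (10 − (54 mod 10)) mod 10 = 6.

6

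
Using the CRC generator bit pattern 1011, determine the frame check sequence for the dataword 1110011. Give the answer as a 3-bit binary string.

Append 3 zeros: 1110011000. Divide by 1011 (XOR where the leading bit is 1):
  pos 0: 1110 XOR 1011 = 0101
  pos 1: 1010 XOR 1011 = 0001
  pos 4: 1110 XOR 1011 = 0101
  pos 5: 1010 XOR 1011 = 0001
Remainder (last 3 bits) = 010. This is the CRC / FCS.

010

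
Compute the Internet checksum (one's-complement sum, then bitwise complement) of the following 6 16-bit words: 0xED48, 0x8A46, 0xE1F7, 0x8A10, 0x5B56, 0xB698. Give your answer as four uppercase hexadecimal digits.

One's-complement addition (fold any carry out of bit 15 back into bit 0):
  0xED48 + 0x8A46 = 0x1778E → wrap carry → 0x778F
  0x778F + 0xE1F7 = 0x15986 → wrap carry → 0x5987
  0x5987 + 0x8A10 = 0x0E397
  0xE397 + 0x5B56 = 0x13EED → wrap carry → 0x3EEE
  0x3EEE + 0xB698 = 0x0F586
One's-complement sum = 0xF586.
Checksum = ~0xF586 & 0xFFFF = 0x0A79.

0A79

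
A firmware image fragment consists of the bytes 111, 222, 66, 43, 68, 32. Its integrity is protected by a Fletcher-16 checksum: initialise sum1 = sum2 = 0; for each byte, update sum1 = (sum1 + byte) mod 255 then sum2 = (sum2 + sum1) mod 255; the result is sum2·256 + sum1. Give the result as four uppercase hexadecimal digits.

2A20

Running sums (mod 255):
  after byte 0 (111): sum1=111, sum2=111
  after byte 1 (222): sum1=78, sum2=189
  after byte 2 (66): sum1=144, sum2=78
  after byte 3 (43): sum1=187, sum2=10
  after byte 4 (68): sum1=0, sum2=10
  after byte 5 (32): sum1=32, sum2=42
Checksum = sum2·256 + sum1 = 42·256 + 32 = 10784 = 0x2A20.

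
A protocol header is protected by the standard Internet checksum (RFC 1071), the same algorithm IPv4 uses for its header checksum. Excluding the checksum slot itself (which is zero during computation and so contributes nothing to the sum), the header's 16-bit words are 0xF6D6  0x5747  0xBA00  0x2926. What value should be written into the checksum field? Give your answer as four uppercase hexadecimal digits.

One's-complement addition (fold any carry out of bit 15 back into bit 0):
  0xF6D6 + 0x5747 = 0x14E1D → wrap carry → 0x4E1E
  0x4E1E + 0xBA00 = 0x1081E → wrap carry → 0x081F
  0x081F + 0x2926 = 0x03145
One's-complement sum = 0x3145.
Checksum = ~0x3145 & 0xFFFF = 0xCEBA.

CEBA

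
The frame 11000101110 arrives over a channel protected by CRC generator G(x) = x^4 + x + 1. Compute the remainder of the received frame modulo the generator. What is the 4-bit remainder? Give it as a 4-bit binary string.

Modulo-2 division of 11000101110 by 10011:
  pos 0: 11000 XOR 10011 = 01011
  pos 1: 10111 XOR 10011 = 00100
  pos 3: 10001 XOR 10011 = 00010
  pos 6: 10110 XOR 10011 = 00101
Remainder = 0101 (nonzero — an error is detected).

0101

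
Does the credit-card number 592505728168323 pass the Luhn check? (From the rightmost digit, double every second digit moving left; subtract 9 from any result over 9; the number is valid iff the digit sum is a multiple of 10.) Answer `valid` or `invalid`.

From the right, keep odd positions and double even positions (subtract 9 from any doubled value over 9):
  doubled (positions 2,4,...): 4 7 2 4 1 1 9 → sum 28
  kept (positions 1,3,...): 3 3 6 8 7 0 2 5 → sum 34
Total = 62.
62 mod 10 = 2, so the number is invalid.

invalid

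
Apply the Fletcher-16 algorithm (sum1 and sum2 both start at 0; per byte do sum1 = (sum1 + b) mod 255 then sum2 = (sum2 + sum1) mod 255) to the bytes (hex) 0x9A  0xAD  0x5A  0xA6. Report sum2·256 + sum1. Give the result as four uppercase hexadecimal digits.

CE49

Running sums (mod 255):
  after byte 0 (0x9A): sum1=154, sum2=154
  after byte 1 (0xAD): sum1=72, sum2=226
  after byte 2 (0x5A): sum1=162, sum2=133
  after byte 3 (0xA6): sum1=73, sum2=206
Checksum = sum2·256 + sum1 = 206·256 + 73 = 52809 = 0xCE49.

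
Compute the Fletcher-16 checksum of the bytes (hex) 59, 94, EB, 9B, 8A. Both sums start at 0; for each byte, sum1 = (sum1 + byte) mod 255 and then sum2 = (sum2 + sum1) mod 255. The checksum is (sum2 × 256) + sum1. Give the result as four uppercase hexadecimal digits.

Running sums (mod 255):
  after byte 0 (59): sum1=89, sum2=89
  after byte 1 (94): sum1=237, sum2=71
  after byte 2 (EB): sum1=217, sum2=33
  after byte 3 (9B): sum1=117, sum2=150
  after byte 4 (8A): sum1=0, sum2=150
Checksum = sum2·256 + sum1 = 150·256 + 0 = 38400 = 0x9600.

9600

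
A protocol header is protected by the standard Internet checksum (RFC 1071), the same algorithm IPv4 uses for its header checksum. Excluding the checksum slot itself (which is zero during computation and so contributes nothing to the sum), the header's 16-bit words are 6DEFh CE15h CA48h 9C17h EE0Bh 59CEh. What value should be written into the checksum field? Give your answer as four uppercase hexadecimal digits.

15C0

One's-complement addition (fold any carry out of bit 15 back into bit 0):
  0x6DEF + 0xCE15 = 0x13C04 → wrap carry → 0x3C05
  0x3C05 + 0xCA48 = 0x1064D → wrap carry → 0x064E
  0x064E + 0x9C17 = 0x0A265
  0xA265 + 0xEE0B = 0x19070 → wrap carry → 0x9071
  0x9071 + 0x59CE = 0x0EA3F
One's-complement sum = 0xEA3F.
Checksum = ~0xEA3F & 0xFFFF = 0x15C0.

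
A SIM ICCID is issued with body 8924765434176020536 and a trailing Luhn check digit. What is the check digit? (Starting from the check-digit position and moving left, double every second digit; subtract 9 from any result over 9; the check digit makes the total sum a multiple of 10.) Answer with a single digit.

Partial digits right→left: 6 3 5 0 2 0 6 7 1 4 3 4 5 6 7 4 2 9 8
Double every second digit counting from the check-digit position (so the 1st, 3rd, 5th, ... of the partial from the right).
  doubled (with −9 where >9): 3 1 4 3 2 6 1 5 4 7 → sum 36
  kept as-is: 3 0 0 7 4 4 6 4 9 → sum 37
Total = 36 + 37 = 73.
Check digit = (10 − (73 mod 10)) mod 10 = 7.

7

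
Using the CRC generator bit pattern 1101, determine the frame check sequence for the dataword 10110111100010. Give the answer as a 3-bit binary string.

000

Append 3 zeros: 10110111100010000. Divide by 1101 (XOR where the leading bit is 1):
  pos 0: 1011 XOR 1101 = 0110
  pos 1: 1100 XOR 1101 = 0001
  pos 4: 1111 XOR 1101 = 0010
  pos 6: 1010 XOR 1101 = 0111
  pos 7: 1110 XOR 1101 = 0011
  pos 9: 1101 XOR 1101 = 0000
Remainder (last 3 bits) = 000. This is the CRC / FCS.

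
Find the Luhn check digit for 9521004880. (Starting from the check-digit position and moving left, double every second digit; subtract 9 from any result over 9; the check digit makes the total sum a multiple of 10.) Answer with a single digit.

Partial digits right→left: 0 8 8 4 0 0 1 2 5 9
Double every second digit counting from the check-digit position (so the 1st, 3rd, 5th, ... of the partial from the right).
  doubled (with −9 where >9): 0 7 0 2 1 → sum 10
  kept as-is: 8 4 0 2 9 → sum 23
Total = 10 + 23 = 33.
Check digit = (10 − (33 mod 10)) mod 10 = 7.

7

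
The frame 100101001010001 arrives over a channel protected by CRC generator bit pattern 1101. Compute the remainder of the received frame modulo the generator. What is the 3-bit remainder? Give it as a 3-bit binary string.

Modulo-2 division of 100101001010001 by 1101:
  pos 0: 1001 XOR 1101 = 0100
  pos 1: 1000 XOR 1101 = 0101
  pos 2: 1011 XOR 1101 = 0110
  pos 3: 1100 XOR 1101 = 0001
  pos 6: 1010 XOR 1101 = 0111
  pos 7: 1111 XOR 1101 = 0010
  pos 9: 1000 XOR 1101 = 0101
  pos 10: 1010 XOR 1101 = 0111
  pos 11: 1111 XOR 1101 = 0010
Remainder = 010 (nonzero — an error is detected).

010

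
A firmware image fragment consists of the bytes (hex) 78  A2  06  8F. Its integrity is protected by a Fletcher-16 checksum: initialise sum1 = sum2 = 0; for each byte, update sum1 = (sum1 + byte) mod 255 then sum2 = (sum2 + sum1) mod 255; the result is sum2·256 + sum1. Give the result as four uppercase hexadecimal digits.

65B0

Running sums (mod 255):
  after byte 0 (78): sum1=120, sum2=120
  after byte 1 (A2): sum1=27, sum2=147
  after byte 2 (06): sum1=33, sum2=180
  after byte 3 (8F): sum1=176, sum2=101
Checksum = sum2·256 + sum1 = 101·256 + 176 = 26032 = 0x65B0.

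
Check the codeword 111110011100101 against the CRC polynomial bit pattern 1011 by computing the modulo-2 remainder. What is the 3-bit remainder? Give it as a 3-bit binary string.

Modulo-2 division of 111110011100101 by 1011:
  pos 0: 1111 XOR 1011 = 0100
  pos 1: 1001 XOR 1011 = 0010
  pos 3: 1000 XOR 1011 = 0011
  pos 5: 1111 XOR 1011 = 0100
  pos 6: 1001 XOR 1011 = 0010
  pos 8: 1000 XOR 1011 = 0011
  pos 10: 1110 XOR 1011 = 0101
  pos 11: 1011 XOR 1011 = 0000
Remainder = 000 (zero — the frame passes the CRC check).

000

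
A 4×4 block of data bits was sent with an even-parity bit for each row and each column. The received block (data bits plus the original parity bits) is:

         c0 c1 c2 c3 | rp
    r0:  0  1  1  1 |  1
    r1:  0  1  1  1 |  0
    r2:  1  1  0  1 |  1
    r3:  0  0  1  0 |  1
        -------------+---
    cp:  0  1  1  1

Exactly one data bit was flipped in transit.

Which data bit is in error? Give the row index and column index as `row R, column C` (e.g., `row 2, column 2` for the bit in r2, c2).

row 1, column 0

Recompute each row's even parity and compare to rp:
  r0: data parity 1, sent rp 1 → ok
  r1: data parity 1, sent rp 0 → mismatch
  r2: data parity 1, sent rp 1 → ok
  r3: data parity 1, sent rp 1 → ok
Recompute each column's even parity and compare to cp:
  c0: data parity 1, sent cp 0 → mismatch
  c1: data parity 1, sent cp 1 → ok
  c2: data parity 1, sent cp 1 → ok
  c3: data parity 1, sent cp 1 → ok
Exactly one row (r1) and one column (c0) fail → the flipped bit is at their intersection.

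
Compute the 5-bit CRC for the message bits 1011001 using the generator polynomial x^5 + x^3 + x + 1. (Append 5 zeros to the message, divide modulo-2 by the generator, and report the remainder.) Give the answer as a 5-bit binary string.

10100

Append 5 zeros: 101100100000. Divide by 101011 (XOR where the leading bit is 1):
  pos 0: 101100 XOR 101011 = 000111
  pos 3: 111100 XOR 101011 = 010111
  pos 4: 101110 XOR 101011 = 000101
Remainder (last 5 bits) = 10100. This is the CRC / FCS.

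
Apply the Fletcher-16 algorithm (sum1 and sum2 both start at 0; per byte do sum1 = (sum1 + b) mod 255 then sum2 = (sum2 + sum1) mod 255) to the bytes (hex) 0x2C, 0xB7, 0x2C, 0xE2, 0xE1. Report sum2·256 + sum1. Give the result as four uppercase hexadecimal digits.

Running sums (mod 255):
  after byte 0 (0x2C): sum1=44, sum2=44
  after byte 1 (0xB7): sum1=227, sum2=16
  after byte 2 (0x2C): sum1=16, sum2=32
  after byte 3 (0xE2): sum1=242, sum2=19
  after byte 4 (0xE1): sum1=212, sum2=231
Checksum = sum2·256 + sum1 = 231·256 + 212 = 59348 = 0xE7D4.

E7D4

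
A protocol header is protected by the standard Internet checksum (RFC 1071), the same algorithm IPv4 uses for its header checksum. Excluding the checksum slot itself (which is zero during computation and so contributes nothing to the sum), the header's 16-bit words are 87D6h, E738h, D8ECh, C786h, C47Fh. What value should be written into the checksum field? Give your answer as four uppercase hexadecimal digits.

One's-complement addition (fold any carry out of bit 15 back into bit 0):
  0x87D6 + 0xE738 = 0x16F0E → wrap carry → 0x6F0F
  0x6F0F + 0xD8EC = 0x147FB → wrap carry → 0x47FC
  0x47FC + 0xC786 = 0x10F82 → wrap carry → 0x0F83
  0x0F83 + 0xC47F = 0x0D402
One's-complement sum = 0xD402.
Checksum = ~0xD402 & 0xFFFF = 0x2BFD.

2BFD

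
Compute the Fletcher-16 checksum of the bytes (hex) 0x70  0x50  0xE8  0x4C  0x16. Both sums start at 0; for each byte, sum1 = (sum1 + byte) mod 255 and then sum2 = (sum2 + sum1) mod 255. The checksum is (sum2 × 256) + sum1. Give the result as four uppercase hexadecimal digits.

Running sums (mod 255):
  after byte 0 (0x70): sum1=112, sum2=112
  after byte 1 (0x50): sum1=192, sum2=49
  after byte 2 (0xE8): sum1=169, sum2=218
  after byte 3 (0x4C): sum1=245, sum2=208
  after byte 4 (0x16): sum1=12, sum2=220
Checksum = sum2·256 + sum1 = 220·256 + 12 = 56332 = 0xDC0C.

DC0C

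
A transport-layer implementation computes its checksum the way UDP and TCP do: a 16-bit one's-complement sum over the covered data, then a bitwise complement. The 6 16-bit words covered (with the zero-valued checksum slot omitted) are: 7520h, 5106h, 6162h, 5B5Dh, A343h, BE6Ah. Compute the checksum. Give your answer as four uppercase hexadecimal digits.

One's-complement addition (fold any carry out of bit 15 back into bit 0):
  0x7520 + 0x5106 = 0x0C626
  0xC626 + 0x6162 = 0x12788 → wrap carry → 0x2789
  0x2789 + 0x5B5D = 0x082E6
  0x82E6 + 0xA343 = 0x12629 → wrap carry → 0x262A
  0x262A + 0xBE6A = 0x0E494
One's-complement sum = 0xE494.
Checksum = ~0xE494 & 0xFFFF = 0x1B6B.

1B6B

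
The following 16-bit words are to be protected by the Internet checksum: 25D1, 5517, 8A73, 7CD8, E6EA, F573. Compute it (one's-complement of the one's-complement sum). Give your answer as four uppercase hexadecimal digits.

One's-complement addition (fold any carry out of bit 15 back into bit 0):
  0x25D1 + 0x5517 = 0x07AE8
  0x7AE8 + 0x8A73 = 0x1055B → wrap carry → 0x055C
  0x055C + 0x7CD8 = 0x08234
  0x8234 + 0xE6EA = 0x1691E → wrap carry → 0x691F
  0x691F + 0xF573 = 0x15E92 → wrap carry → 0x5E93
One's-complement sum = 0x5E93.
Checksum = ~0x5E93 & 0xFFFF = 0xA16C.

A16C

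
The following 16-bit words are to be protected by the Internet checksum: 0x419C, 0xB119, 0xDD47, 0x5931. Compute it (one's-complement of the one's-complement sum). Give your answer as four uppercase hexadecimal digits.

One's-complement addition (fold any carry out of bit 15 back into bit 0):
  0x419C + 0xB119 = 0x0F2B5
  0xF2B5 + 0xDD47 = 0x1CFFC → wrap carry → 0xCFFD
  0xCFFD + 0x5931 = 0x1292E → wrap carry → 0x292F
One's-complement sum = 0x292F.
Checksum = ~0x292F & 0xFFFF = 0xD6D0.

D6D0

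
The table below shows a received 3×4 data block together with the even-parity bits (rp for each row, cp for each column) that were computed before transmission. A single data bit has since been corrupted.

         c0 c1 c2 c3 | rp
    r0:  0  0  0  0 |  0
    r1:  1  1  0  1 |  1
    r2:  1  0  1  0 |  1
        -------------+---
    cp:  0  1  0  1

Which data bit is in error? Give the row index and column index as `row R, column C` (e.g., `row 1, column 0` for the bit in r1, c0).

row 2, column 2

Recompute each row's even parity and compare to rp:
  r0: data parity 0, sent rp 0 → ok
  r1: data parity 1, sent rp 1 → ok
  r2: data parity 0, sent rp 1 → mismatch
Recompute each column's even parity and compare to cp:
  c0: data parity 0, sent cp 0 → ok
  c1: data parity 1, sent cp 1 → ok
  c2: data parity 1, sent cp 0 → mismatch
  c3: data parity 1, sent cp 1 → ok
Exactly one row (r2) and one column (c2) fail → the flipped bit is at their intersection.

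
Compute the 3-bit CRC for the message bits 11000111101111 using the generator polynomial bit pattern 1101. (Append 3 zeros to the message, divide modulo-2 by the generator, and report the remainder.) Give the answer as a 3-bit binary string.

Append 3 zeros: 11000111101111000. Divide by 1101 (XOR where the leading bit is 1):
  pos 0: 1100 XOR 1101 = 0001
  pos 3: 1011 XOR 1101 = 0110
  pos 4: 1101 XOR 1101 = 0000
  pos 8: 1011 XOR 1101 = 0110
  pos 9: 1101 XOR 1101 = 0000
  pos 13: 1000 XOR 1101 = 0101
Remainder (last 3 bits) = 101. This is the CRC / FCS.

101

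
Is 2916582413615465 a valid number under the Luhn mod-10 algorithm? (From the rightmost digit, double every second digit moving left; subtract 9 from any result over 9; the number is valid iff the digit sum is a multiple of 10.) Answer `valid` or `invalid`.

From the right, keep odd positions and double even positions (subtract 9 from any doubled value over 9):
  doubled (positions 2,4,...): 3 1 3 2 4 1 2 4 → sum 20
  kept (positions 1,3,...): 5 4 1 3 4 8 6 9 → sum 40
Total = 60.
60 mod 10 = 0, so the number is valid.

valid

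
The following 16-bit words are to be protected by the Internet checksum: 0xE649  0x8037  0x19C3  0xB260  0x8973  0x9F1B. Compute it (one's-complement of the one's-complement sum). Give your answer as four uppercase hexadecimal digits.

One's-complement addition (fold any carry out of bit 15 back into bit 0):
  0xE649 + 0x8037 = 0x16680 → wrap carry → 0x6681
  0x6681 + 0x19C3 = 0x08044
  0x8044 + 0xB260 = 0x132A4 → wrap carry → 0x32A5
  0x32A5 + 0x8973 = 0x0BC18
  0xBC18 + 0x9F1B = 0x15B33 → wrap carry → 0x5B34
One's-complement sum = 0x5B34.
Checksum = ~0x5B34 & 0xFFFF = 0xA4CB.

A4CB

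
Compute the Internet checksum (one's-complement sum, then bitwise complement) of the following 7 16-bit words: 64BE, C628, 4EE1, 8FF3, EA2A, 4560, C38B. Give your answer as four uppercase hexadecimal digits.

032D

One's-complement addition (fold any carry out of bit 15 back into bit 0):
  0x64BE + 0xC628 = 0x12AE6 → wrap carry → 0x2AE7
  0x2AE7 + 0x4EE1 = 0x079C8
  0x79C8 + 0x8FF3 = 0x109BB → wrap carry → 0x09BC
  0x09BC + 0xEA2A = 0x0F3E6
  0xF3E6 + 0x4560 = 0x13946 → wrap carry → 0x3947
  0x3947 + 0xC38B = 0x0FCD2
One's-complement sum = 0xFCD2.
Checksum = ~0xFCD2 & 0xFFFF = 0x032D.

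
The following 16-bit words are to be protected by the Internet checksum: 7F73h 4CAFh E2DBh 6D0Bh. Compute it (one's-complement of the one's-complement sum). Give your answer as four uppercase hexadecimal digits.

One's-complement addition (fold any carry out of bit 15 back into bit 0):
  0x7F73 + 0x4CAF = 0x0CC22
  0xCC22 + 0xE2DB = 0x1AEFD → wrap carry → 0xAEFE
  0xAEFE + 0x6D0B = 0x11C09 → wrap carry → 0x1C0A
One's-complement sum = 0x1C0A.
Checksum = ~0x1C0A & 0xFFFF = 0xE3F5.

E3F5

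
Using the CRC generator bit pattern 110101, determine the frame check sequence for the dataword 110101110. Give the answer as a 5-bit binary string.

Append 5 zeros: 11010111000000. Divide by 110101 (XOR where the leading bit is 1):
  pos 0: 110101 XOR 110101 = 000000
  pos 6: 110000 XOR 110101 = 000101
Remainder (last 5 bits) = 10100. This is the CRC / FCS.

10100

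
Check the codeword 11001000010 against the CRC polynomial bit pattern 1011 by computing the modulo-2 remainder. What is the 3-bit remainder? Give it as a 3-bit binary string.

000

Modulo-2 division of 11001000010 by 1011:
  pos 0: 1100 XOR 1011 = 0111
  pos 1: 1111 XOR 1011 = 0100
  pos 2: 1000 XOR 1011 = 0011
  pos 4: 1100 XOR 1011 = 0111
  pos 5: 1110 XOR 1011 = 0101
  pos 6: 1011 XOR 1011 = 0000
Remainder = 000 (zero — the frame passes the CRC check).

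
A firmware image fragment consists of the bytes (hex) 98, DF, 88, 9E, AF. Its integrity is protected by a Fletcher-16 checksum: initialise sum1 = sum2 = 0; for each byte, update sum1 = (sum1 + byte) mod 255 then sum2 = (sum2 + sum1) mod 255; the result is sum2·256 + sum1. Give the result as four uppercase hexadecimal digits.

Running sums (mod 255):
  after byte 0 (98): sum1=152, sum2=152
  after byte 1 (DF): sum1=120, sum2=17
  after byte 2 (88): sum1=1, sum2=18
  after byte 3 (9E): sum1=159, sum2=177
  after byte 4 (AF): sum1=79, sum2=1
Checksum = sum2·256 + sum1 = 1·256 + 79 = 335 = 0x014F.

014F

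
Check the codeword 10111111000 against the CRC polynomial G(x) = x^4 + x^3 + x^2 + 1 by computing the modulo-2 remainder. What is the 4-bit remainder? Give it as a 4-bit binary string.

Modulo-2 division of 10111111000 by 11101:
  pos 0: 10111 XOR 11101 = 01010
  pos 1: 10101 XOR 11101 = 01000
  pos 2: 10001 XOR 11101 = 01100
  pos 3: 11001 XOR 11101 = 00100
  pos 5: 10000 XOR 11101 = 01101
  pos 6: 11010 XOR 11101 = 00111
Remainder = 0111 (nonzero — an error is detected).

0111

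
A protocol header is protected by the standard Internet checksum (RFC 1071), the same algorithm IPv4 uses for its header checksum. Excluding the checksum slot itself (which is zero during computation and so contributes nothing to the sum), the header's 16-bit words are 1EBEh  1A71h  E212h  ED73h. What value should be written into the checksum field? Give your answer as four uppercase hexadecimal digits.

F749

One's-complement addition (fold any carry out of bit 15 back into bit 0):
  0x1EBE + 0x1A71 = 0x0392F
  0x392F + 0xE212 = 0x11B41 → wrap carry → 0x1B42
  0x1B42 + 0xED73 = 0x108B5 → wrap carry → 0x08B6
One's-complement sum = 0x08B6.
Checksum = ~0x08B6 & 0xFFFF = 0xF749.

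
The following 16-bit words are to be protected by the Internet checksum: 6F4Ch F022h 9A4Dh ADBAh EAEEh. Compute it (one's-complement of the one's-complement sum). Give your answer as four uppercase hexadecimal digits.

6D99

One's-complement addition (fold any carry out of bit 15 back into bit 0):
  0x6F4C + 0xF022 = 0x15F6E → wrap carry → 0x5F6F
  0x5F6F + 0x9A4D = 0x0F9BC
  0xF9BC + 0xADBA = 0x1A776 → wrap carry → 0xA777
  0xA777 + 0xEAEE = 0x19265 → wrap carry → 0x9266
One's-complement sum = 0x9266.
Checksum = ~0x9266 & 0xFFFF = 0x6D99.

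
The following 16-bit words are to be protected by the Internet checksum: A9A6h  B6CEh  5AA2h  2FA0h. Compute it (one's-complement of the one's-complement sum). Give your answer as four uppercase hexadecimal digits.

1548

One's-complement addition (fold any carry out of bit 15 back into bit 0):
  0xA9A6 + 0xB6CE = 0x16074 → wrap carry → 0x6075
  0x6075 + 0x5AA2 = 0x0BB17
  0xBB17 + 0x2FA0 = 0x0EAB7
One's-complement sum = 0xEAB7.
Checksum = ~0xEAB7 & 0xFFFF = 0x1548.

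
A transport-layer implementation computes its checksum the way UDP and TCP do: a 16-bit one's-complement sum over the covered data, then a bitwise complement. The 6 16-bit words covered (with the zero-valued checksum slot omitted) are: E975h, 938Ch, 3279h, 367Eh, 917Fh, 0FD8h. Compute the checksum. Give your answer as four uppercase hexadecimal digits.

One's-complement addition (fold any carry out of bit 15 back into bit 0):
  0xE975 + 0x938C = 0x17D01 → wrap carry → 0x7D02
  0x7D02 + 0x3279 = 0x0AF7B
  0xAF7B + 0x367E = 0x0E5F9
  0xE5F9 + 0x917F = 0x17778 → wrap carry → 0x7779
  0x7779 + 0x0FD8 = 0x08751
One's-complement sum = 0x8751.
Checksum = ~0x8751 & 0xFFFF = 0x78AE.

78AE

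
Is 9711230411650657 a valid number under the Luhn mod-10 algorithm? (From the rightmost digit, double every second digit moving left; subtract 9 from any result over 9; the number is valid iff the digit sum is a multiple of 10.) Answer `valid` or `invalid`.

From the right, keep odd positions and double even positions (subtract 9 from any doubled value over 9):
  doubled (positions 2,4,...): 1 0 3 2 0 4 2 9 → sum 21
  kept (positions 1,3,...): 7 6 5 1 4 3 1 7 → sum 34
Total = 55.
55 mod 10 = 5, so the number is invalid.

invalid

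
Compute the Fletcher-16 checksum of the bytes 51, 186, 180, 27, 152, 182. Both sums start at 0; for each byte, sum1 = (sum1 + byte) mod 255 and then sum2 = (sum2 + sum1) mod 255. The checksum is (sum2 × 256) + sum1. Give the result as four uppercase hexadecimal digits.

E40D

Running sums (mod 255):
  after byte 0 (51): sum1=51, sum2=51
  after byte 1 (186): sum1=237, sum2=33
  after byte 2 (180): sum1=162, sum2=195
  after byte 3 (27): sum1=189, sum2=129
  after byte 4 (152): sum1=86, sum2=215
  after byte 5 (182): sum1=13, sum2=228
Checksum = sum2·256 + sum1 = 228·256 + 13 = 58381 = 0xE40D.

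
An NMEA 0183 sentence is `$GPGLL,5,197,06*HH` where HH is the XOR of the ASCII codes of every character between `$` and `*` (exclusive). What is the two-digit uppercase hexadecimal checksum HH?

70

XOR the ASCII codes of the payload characters:
  'G' = 0x47 → acc = 0x47
  'P' = 0x50 → acc = 0x17
  'G' = 0x47 → acc = 0x50
  'L' = 0x4C → acc = 0x1C
  'L' = 0x4C → acc = 0x50
  ',' = 0x2C → acc = 0x7C
  '5' = 0x35 → acc = 0x49
  ',' = 0x2C → acc = 0x65
  '1' = 0x31 → acc = 0x54
  '9' = 0x39 → acc = 0x6D
  '7' = 0x37 → acc = 0x5A
  ',' = 0x2C → acc = 0x76
  '0' = 0x30 → acc = 0x46
  '6' = 0x36 → acc = 0x70
Checksum = 0x70.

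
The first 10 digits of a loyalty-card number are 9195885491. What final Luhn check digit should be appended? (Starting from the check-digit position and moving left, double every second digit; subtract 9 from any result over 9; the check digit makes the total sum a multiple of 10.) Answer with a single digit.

0

Partial digits right→left: 1 9 4 5 8 8 5 9 1 9
Double every second digit counting from the check-digit position (so the 1st, 3rd, 5th, ... of the partial from the right).
  doubled (with −9 where >9): 2 8 7 1 2 → sum 20
  kept as-is: 9 5 8 9 9 → sum 40
Total = 20 + 40 = 60.
Check digit = (10 − (60 mod 10)) mod 10 = 0.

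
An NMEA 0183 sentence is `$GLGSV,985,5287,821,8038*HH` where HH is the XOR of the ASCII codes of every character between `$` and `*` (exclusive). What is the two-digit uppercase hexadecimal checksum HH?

XOR the ASCII codes of the payload characters:
  'G' = 0x47 → acc = 0x47
  'L' = 0x4C → acc = 0x0B
  'G' = 0x47 → acc = 0x4C
  'S' = 0x53 → acc = 0x1F
  'V' = 0x56 → acc = 0x49
  ',' = 0x2C → acc = 0x65
  '9' = 0x39 → acc = 0x5C
  '8' = 0x38 → acc = 0x64
  '5' = 0x35 → acc = 0x51
  ',' = 0x2C → acc = 0x7D
  '5' = 0x35 → acc = 0x48
  '2' = 0x32 → acc = 0x7A
  '8' = 0x38 → acc = 0x42
  '7' = 0x37 → acc = 0x75
  ',' = 0x2C → acc = 0x59
  '8' = 0x38 → acc = 0x61
  '2' = 0x32 → acc = 0x53
  '1' = 0x31 → acc = 0x62
  ',' = 0x2C → acc = 0x4E
  '8' = 0x38 → acc = 0x76
  '0' = 0x30 → acc = 0x46
  '3' = 0x33 → acc = 0x75
  '8' = 0x38 → acc = 0x4D
Checksum = 0x4D.

4D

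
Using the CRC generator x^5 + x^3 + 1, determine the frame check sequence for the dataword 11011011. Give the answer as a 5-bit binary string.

01101

Append 5 zeros: 1101101100000. Divide by 101001 (XOR where the leading bit is 1):
  pos 0: 110110 XOR 101001 = 011111
  pos 1: 111111 XOR 101001 = 010110
  pos 2: 101101 XOR 101001 = 000100
  pos 5: 100000 XOR 101001 = 001001
  pos 7: 100100 XOR 101001 = 001101
Remainder (last 5 bits) = 01101. This is the CRC / FCS.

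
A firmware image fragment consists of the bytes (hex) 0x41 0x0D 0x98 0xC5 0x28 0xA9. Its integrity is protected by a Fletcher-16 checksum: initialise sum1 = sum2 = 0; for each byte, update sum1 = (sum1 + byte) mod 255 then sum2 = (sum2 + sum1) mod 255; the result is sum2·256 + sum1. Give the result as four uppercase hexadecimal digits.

767E

Running sums (mod 255):
  after byte 0 (0x41): sum1=65, sum2=65
  after byte 1 (0x0D): sum1=78, sum2=143
  after byte 2 (0x98): sum1=230, sum2=118
  after byte 3 (0xC5): sum1=172, sum2=35
  after byte 4 (0x28): sum1=212, sum2=247
  after byte 5 (0xA9): sum1=126, sum2=118
Checksum = sum2·256 + sum1 = 118·256 + 126 = 30334 = 0x767E.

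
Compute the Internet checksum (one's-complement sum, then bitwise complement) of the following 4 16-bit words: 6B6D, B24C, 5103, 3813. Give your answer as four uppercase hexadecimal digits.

592F

One's-complement addition (fold any carry out of bit 15 back into bit 0):
  0x6B6D + 0xB24C = 0x11DB9 → wrap carry → 0x1DBA
  0x1DBA + 0x5103 = 0x06EBD
  0x6EBD + 0x3813 = 0x0A6D0
One's-complement sum = 0xA6D0.
Checksum = ~0xA6D0 & 0xFFFF = 0x592F.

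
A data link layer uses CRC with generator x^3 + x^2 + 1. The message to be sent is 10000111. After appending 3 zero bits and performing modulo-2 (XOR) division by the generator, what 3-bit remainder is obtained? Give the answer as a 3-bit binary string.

Append 3 zeros: 10000111000. Divide by 1101 (XOR where the leading bit is 1):
  pos 0: 1000 XOR 1101 = 0101
  pos 1: 1010 XOR 1101 = 0111
  pos 2: 1111 XOR 1101 = 0010
  pos 4: 1011 XOR 1101 = 0110
  pos 5: 1100 XOR 1101 = 0001
Remainder (last 3 bits) = 100. This is the CRC / FCS.

100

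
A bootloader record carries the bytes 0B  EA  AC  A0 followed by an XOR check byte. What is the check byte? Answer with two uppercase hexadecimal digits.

XOR the bytes together:
  start with 0x0B
  0x0B ⊕ 0xEA = 0xE1
  0xE1 ⊕ 0xAC = 0x4D
  0x4D ⊕ 0xA0 = 0xED

ED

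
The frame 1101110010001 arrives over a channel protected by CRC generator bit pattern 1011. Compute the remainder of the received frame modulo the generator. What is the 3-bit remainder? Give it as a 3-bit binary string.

Modulo-2 division of 1101110010001 by 1011:
  pos 0: 1101 XOR 1011 = 0110
  pos 1: 1101 XOR 1011 = 0110
  pos 2: 1101 XOR 1011 = 0110
  pos 3: 1100 XOR 1011 = 0111
  pos 4: 1110 XOR 1011 = 0101
  pos 5: 1011 XOR 1011 = 0000
Remainder = 001 (nonzero — an error is detected).

001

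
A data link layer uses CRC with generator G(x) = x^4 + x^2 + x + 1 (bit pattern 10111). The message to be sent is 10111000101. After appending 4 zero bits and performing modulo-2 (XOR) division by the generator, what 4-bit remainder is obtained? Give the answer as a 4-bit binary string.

1100

Append 4 zeros: 101110001010000. Divide by 10111 (XOR where the leading bit is 1):
  pos 0: 10111 XOR 10111 = 00000
  pos 8: 10100 XOR 10111 = 00011
Remainder (last 4 bits) = 1100. This is the CRC / FCS.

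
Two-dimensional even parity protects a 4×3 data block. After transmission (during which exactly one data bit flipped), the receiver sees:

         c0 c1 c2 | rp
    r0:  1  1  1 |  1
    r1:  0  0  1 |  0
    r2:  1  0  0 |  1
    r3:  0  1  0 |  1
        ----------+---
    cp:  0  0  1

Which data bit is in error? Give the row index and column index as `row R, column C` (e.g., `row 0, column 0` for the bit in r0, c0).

Recompute each row's even parity and compare to rp:
  r0: data parity 1, sent rp 1 → ok
  r1: data parity 1, sent rp 0 → mismatch
  r2: data parity 1, sent rp 1 → ok
  r3: data parity 1, sent rp 1 → ok
Recompute each column's even parity and compare to cp:
  c0: data parity 0, sent cp 0 → ok
  c1: data parity 0, sent cp 0 → ok
  c2: data parity 0, sent cp 1 → mismatch
Exactly one row (r1) and one column (c2) fail → the flipped bit is at their intersection.

row 1, column 2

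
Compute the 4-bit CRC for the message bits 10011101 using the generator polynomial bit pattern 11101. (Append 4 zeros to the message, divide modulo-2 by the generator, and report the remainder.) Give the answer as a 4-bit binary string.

Append 4 zeros: 100111010000. Divide by 11101 (XOR where the leading bit is 1):
  pos 0: 10011 XOR 11101 = 01110
  pos 1: 11101 XOR 11101 = 00000
  pos 7: 10000 XOR 11101 = 01101
Remainder (last 4 bits) = 1101. This is the CRC / FCS.

1101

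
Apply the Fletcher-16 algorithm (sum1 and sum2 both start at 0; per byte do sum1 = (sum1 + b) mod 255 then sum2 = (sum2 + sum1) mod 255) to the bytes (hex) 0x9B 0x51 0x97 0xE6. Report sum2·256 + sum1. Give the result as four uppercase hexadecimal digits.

786B

Running sums (mod 255):
  after byte 0 (0x9B): sum1=155, sum2=155
  after byte 1 (0x51): sum1=236, sum2=136
  after byte 2 (0x97): sum1=132, sum2=13
  after byte 3 (0xE6): sum1=107, sum2=120
Checksum = sum2·256 + sum1 = 120·256 + 107 = 30827 = 0x786B.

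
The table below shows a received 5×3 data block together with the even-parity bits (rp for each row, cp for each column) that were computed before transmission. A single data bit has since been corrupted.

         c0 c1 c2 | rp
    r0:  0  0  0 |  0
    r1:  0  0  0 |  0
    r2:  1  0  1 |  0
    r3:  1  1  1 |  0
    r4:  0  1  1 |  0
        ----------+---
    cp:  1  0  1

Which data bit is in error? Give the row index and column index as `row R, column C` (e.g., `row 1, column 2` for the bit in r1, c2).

row 3, column 0

Recompute each row's even parity and compare to rp:
  r0: data parity 0, sent rp 0 → ok
  r1: data parity 0, sent rp 0 → ok
  r2: data parity 0, sent rp 0 → ok
  r3: data parity 1, sent rp 0 → mismatch
  r4: data parity 0, sent rp 0 → ok
Recompute each column's even parity and compare to cp:
  c0: data parity 0, sent cp 1 → mismatch
  c1: data parity 0, sent cp 0 → ok
  c2: data parity 1, sent cp 1 → ok
Exactly one row (r3) and one column (c0) fail → the flipped bit is at their intersection.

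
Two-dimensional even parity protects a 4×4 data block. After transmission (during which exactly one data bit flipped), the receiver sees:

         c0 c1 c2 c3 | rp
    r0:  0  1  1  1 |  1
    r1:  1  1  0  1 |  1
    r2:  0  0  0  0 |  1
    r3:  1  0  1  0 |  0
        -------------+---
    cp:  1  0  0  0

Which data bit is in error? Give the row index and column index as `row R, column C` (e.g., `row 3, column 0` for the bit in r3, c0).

Recompute each row's even parity and compare to rp:
  r0: data parity 1, sent rp 1 → ok
  r1: data parity 1, sent rp 1 → ok
  r2: data parity 0, sent rp 1 → mismatch
  r3: data parity 0, sent rp 0 → ok
Recompute each column's even parity and compare to cp:
  c0: data parity 0, sent cp 1 → mismatch
  c1: data parity 0, sent cp 0 → ok
  c2: data parity 0, sent cp 0 → ok
  c3: data parity 0, sent cp 0 → ok
Exactly one row (r2) and one column (c0) fail → the flipped bit is at their intersection.

row 2, column 0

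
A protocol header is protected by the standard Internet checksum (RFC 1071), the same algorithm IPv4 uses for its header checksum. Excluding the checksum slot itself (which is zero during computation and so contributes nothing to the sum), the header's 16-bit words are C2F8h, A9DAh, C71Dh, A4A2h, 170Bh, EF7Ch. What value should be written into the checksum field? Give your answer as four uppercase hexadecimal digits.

20E4

One's-complement addition (fold any carry out of bit 15 back into bit 0):
  0xC2F8 + 0xA9DA = 0x16CD2 → wrap carry → 0x6CD3
  0x6CD3 + 0xC71D = 0x133F0 → wrap carry → 0x33F1
  0x33F1 + 0xA4A2 = 0x0D893
  0xD893 + 0x170B = 0x0EF9E
  0xEF9E + 0xEF7C = 0x1DF1A → wrap carry → 0xDF1B
One's-complement sum = 0xDF1B.
Checksum = ~0xDF1B & 0xFFFF = 0x20E4.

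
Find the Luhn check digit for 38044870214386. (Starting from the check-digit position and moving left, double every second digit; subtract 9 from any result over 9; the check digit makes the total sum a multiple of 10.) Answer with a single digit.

Partial digits right→left: 6 8 3 4 1 2 0 7 8 4 4 0 8 3
Double every second digit counting from the check-digit position (so the 1st, 3rd, 5th, ... of the partial from the right).
  doubled (with −9 where >9): 3 6 2 0 7 8 7 → sum 33
  kept as-is: 8 4 2 7 4 0 3 → sum 28
Total = 33 + 28 = 61.
Check digit = (10 − (61 mod 10)) mod 10 = 9.

9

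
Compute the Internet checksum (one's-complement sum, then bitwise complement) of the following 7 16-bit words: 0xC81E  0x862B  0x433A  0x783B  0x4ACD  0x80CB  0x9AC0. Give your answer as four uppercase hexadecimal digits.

8FE6

One's-complement addition (fold any carry out of bit 15 back into bit 0):
  0xC81E + 0x862B = 0x14E49 → wrap carry → 0x4E4A
  0x4E4A + 0x433A = 0x09184
  0x9184 + 0x783B = 0x109BF → wrap carry → 0x09C0
  0x09C0 + 0x4ACD = 0x0548D
  0x548D + 0x80CB = 0x0D558
  0xD558 + 0x9AC0 = 0x17018 → wrap carry → 0x7019
One's-complement sum = 0x7019.
Checksum = ~0x7019 & 0xFFFF = 0x8FE6.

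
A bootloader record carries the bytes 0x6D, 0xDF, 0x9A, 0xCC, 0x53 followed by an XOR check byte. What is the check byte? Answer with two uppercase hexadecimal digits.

B7

XOR the bytes together:
  start with 0x6D
  0x6D ⊕ 0xDF = 0xB2
  0xB2 ⊕ 0x9A = 0x28
  0x28 ⊕ 0xCC = 0xE4
  0xE4 ⊕ 0x53 = 0xB7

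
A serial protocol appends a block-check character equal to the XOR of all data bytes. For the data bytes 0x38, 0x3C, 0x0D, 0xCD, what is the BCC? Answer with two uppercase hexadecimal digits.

XOR the bytes together:
  start with 0x38
  0x38 ⊕ 0x3C = 0x04
  0x04 ⊕ 0x0D = 0x09
  0x09 ⊕ 0xCD = 0xC4

C4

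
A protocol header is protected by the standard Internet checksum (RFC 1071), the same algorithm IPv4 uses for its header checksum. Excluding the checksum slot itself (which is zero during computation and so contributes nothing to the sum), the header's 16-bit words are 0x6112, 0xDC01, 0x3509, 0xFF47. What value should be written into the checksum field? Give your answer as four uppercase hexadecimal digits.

8E9A

One's-complement addition (fold any carry out of bit 15 back into bit 0):
  0x6112 + 0xDC01 = 0x13D13 → wrap carry → 0x3D14
  0x3D14 + 0x3509 = 0x0721D
  0x721D + 0xFF47 = 0x17164 → wrap carry → 0x7165
One's-complement sum = 0x7165.
Checksum = ~0x7165 & 0xFFFF = 0x8E9A.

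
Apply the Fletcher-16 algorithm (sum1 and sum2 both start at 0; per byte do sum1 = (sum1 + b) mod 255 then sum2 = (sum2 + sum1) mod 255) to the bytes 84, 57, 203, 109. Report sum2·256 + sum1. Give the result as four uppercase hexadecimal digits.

Running sums (mod 255):
  after byte 0 (84): sum1=84, sum2=84
  after byte 1 (57): sum1=141, sum2=225
  after byte 2 (203): sum1=89, sum2=59
  after byte 3 (109): sum1=198, sum2=2
Checksum = sum2·256 + sum1 = 2·256 + 198 = 710 = 0x02C6.

02C6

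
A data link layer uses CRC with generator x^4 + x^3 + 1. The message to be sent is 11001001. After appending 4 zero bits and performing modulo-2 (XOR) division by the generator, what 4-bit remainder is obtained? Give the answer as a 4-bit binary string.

Append 4 zeros: 110010010000. Divide by 11001 (XOR where the leading bit is 1):
  pos 0: 11001 XOR 11001 = 00000
  pos 7: 10000 XOR 11001 = 01001
Remainder (last 4 bits) = 1001. This is the CRC / FCS.

1001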